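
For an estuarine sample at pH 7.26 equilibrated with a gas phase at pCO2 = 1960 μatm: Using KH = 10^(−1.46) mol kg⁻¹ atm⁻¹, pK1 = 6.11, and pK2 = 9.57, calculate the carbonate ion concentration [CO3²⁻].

[CO2*] = KH · pCO2 = 10^(−1.46) × 1960×10^-6 = 6.796×10^-5 mol/kg
α₀ = 1/(1 + K1/[H⁺] + K1K2/[H⁺]²) = 1/(1 + 10^+1.15 + 10^-1.16) = 0.06581
DIC = [CO2*]/α₀ = 6.796×10^-5 / 0.06581 = 1.033 mmol/kg
[CO3²⁻] = α₂·DIC; α₂ = 0.004553, so [CO3²⁻] = 0.004553 × 1.033 = 0.00470 mmol/kg = 4.70 μmol/kg

[CO3²⁻] = 4.70 μmol/kg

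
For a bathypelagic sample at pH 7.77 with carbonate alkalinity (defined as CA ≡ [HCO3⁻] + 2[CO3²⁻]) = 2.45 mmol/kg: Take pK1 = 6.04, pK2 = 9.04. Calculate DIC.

CA = [HCO3⁻] + 2[CO3²⁻] = (α₁ + 2α₂)·DIC
At pH 7.77: [H⁺]/K1 = 10^-1.73 = 0.018621, K2/[H⁺] = 10^-1.27 = 0.053703
α₁ = 1/(1 + 0.018621 + 0.053703) = 1/1.0723 = 0.9326; α₂ = α₁·K2/[H⁺] = 0.05008
α₁ + 2α₂ = 1.0327
DIC = CA / (α₁ + 2α₂) = 2.45 / 1.0327 = 2.37 mmol/kg

DIC = 2.37 mmol/kg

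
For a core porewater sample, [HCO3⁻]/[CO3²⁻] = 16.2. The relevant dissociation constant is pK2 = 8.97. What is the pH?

From K2 = [H⁺][CO3²⁻]/[HCO3⁻]:  pH = pK2 − log₁₀([HCO3⁻]/[CO3²⁻])
log₁₀(16.2) = +1.210
pH = 8.97 − (+1.210) = 7.76

pH = 7.76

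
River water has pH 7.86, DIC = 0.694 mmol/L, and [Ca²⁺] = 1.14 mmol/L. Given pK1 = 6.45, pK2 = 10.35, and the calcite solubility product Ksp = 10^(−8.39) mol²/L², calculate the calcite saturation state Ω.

Ω = 0.603

α₂ = 1 / (1 + [H⁺]/K2 + [H⁺]²/(K1K2)) = 1 / (1 + 10^+2.49 + 10^+1.08)
   = 1 / (1 + 309.03 + 12.023) = 1/322.05 = 0.003105
[CO3²⁻] = α₂ × DIC = 0.003105 × 0.694 = 0.002155 mmol/L = 2.155 μmol/L
Ksp = 10^(−8.39) = 4.074×10^-9
Ω = [Ca²⁺][CO3²⁻]/Ksp = (1.14×10^-3)(2.155×10^-6) / 4.074×10^-9 = 0.603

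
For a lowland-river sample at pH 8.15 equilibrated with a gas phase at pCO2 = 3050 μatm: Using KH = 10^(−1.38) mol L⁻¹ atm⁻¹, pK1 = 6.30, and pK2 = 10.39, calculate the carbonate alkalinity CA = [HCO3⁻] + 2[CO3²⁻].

CA = 9.10 mmol/L

[CO2*] = KH · pCO2 = 10^(−1.38) × 3050×10^-6 = 1.271×10^-4 mol/L
α₀ = 1/(1 + K1/[H⁺] + K1K2/[H⁺]²) = 1/(1 + 10^+1.85 + 10^-0.39) = 0.01385
DIC = [CO2*]/α₀ = 1.271×10^-4 / 0.01385 = 9.180 mmol/L
CA = (α₁ + 2α₂)·DIC = (0.9805 + 2×0.005642) × 9.180 = 9.10 mmol/L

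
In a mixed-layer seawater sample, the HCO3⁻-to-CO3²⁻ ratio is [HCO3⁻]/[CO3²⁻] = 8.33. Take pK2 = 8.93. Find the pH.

pH = 8.01

From K2 = [H⁺][CO3²⁻]/[HCO3⁻]:  pH = pK2 − log₁₀([HCO3⁻]/[CO3²⁻])
log₁₀(8.33) = +0.921
pH = 8.93 − (+0.921) = 8.01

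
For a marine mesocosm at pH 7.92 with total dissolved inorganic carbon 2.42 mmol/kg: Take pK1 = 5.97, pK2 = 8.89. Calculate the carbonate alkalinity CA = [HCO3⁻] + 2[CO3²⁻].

CA = 2.63 mmol/kg

CA = [HCO3⁻] + 2[CO3²⁻] = (α₁ + 2α₂)·DIC
At pH 7.92: [H⁺]/K1 = 10^-1.95 = 0.011220, K2/[H⁺] = 10^-0.97 = 0.10715
α₁ = 1/(1 + 0.011220 + 0.10715) = 1/1.1184 = 0.8942; α₂ = α₁·K2/[H⁺] = 0.09581
α₁ + 2α₂ = 1.0858
CA = 1.0858 × 2.42 = 2.63 mmol/kg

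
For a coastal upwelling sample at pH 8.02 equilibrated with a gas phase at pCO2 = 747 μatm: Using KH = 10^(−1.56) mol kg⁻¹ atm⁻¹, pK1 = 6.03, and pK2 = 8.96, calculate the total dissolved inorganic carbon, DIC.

[CO2*] = KH · pCO2 = 10^(−1.56) × 747×10^-6 = 2.057×10^-5 mol/kg
α₀ = 1/(1 + K1/[H⁺] + K1K2/[H⁺]²) = 1/(1 + 10^+1.99 + 10^+1.05) = 0.009096
DIC = [CO2*]/α₀ = 2.057×10^-5 / 0.009096 = 2.26 mmol/kg

DIC = 2.26 mmol/kg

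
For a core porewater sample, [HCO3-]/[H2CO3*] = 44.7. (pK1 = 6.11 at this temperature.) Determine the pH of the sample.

pH = 7.76

From K1 = [H⁺][HCO3-]/[H2CO3*]:  pH = pK1 + log₁₀([HCO3-]/[H2CO3*])
log₁₀(44.7) = +1.650
pH = 6.11 + (+1.650) = 7.76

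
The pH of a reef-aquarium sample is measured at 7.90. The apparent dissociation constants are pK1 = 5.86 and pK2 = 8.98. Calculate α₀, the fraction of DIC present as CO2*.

α₀ = 1 / (1 + K1/[H⁺] + K1K2/[H⁺]²) = 1 / (1 + 10^+2.04 + 10^+0.96)
   = 1 / (1 + 109.65 + 9.1201) = 1/119.77 = 0.008349

α₀ = 0.00835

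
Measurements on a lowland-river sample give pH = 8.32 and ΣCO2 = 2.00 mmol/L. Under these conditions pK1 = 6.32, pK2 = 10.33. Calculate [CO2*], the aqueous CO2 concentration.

α₀ = 1 / (1 + K1/[H⁺] + K1K2/[H⁺]²) = 1 / (1 + 10^+2.00 + 10^-0.01)
   = 1 / (1 + 100.00 + 0.97724) = 1/101.98 = 0.009806
[CO2*] = α₀ × DIC = 0.009806 × 2.00 = 0.0196 mmol/L = 19.6 μmol/L

[CO2*] = 19.6 μmol/L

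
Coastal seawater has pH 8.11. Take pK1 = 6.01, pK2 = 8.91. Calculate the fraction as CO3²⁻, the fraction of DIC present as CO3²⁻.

α₂ = 1 / (1 + [H⁺]/K2 + [H⁺]²/(K1K2)) = 1 / (1 + 10^+0.80 + 10^-1.30)
   = 1 / (1 + 6.3096 + 0.050119) = 1/7.3597 = 0.1359

α₂ = 0.136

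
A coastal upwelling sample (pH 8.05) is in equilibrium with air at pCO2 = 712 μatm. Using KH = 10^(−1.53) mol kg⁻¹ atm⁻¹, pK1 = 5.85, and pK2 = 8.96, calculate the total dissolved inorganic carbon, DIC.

DIC = 3.76 mmol/kg

[CO2*] = KH · pCO2 = 10^(−1.53) × 712×10^-6 = 2.101×10^-5 mol/kg
α₀ = 1/(1 + K1/[H⁺] + K1K2/[H⁺]²) = 1/(1 + 10^+2.20 + 10^+1.29) = 0.005587
DIC = [CO2*]/α₀ = 2.101×10^-5 / 0.005587 = 3.76 mmol/kg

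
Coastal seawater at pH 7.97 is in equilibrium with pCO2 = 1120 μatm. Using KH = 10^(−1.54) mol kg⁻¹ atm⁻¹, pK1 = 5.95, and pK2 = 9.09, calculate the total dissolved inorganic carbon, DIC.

[CO2*] = KH · pCO2 = 10^(−1.54) × 1120×10^-6 = 3.230×10^-5 mol/kg
α₀ = 1/(1 + K1/[H⁺] + K1K2/[H⁺]²) = 1/(1 + 10^+2.02 + 10^+0.90) = 0.008798
DIC = [CO2*]/α₀ = 3.230×10^-5 / 0.008798 = 3.67 mmol/kg

DIC = 3.67 mmol/kg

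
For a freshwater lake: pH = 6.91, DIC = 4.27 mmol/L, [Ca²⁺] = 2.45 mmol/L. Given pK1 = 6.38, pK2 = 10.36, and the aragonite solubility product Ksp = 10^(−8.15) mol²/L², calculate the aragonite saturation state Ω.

α₂ = 1 / (1 + [H⁺]/K2 + [H⁺]²/(K1K2)) = 1 / (1 + 10^+3.45 + 10^+2.92)
   = 1 / (1 + 2818.4 + 831.76) = 1/3651.1 = 0.0002739
[CO3²⁻] = α₂ × DIC = 0.0002739 × 4.27 = 0.001169 mmol/L = 1.169 μmol/L
Ksp = 10^(−8.15) = 7.079×10^-9
Ω = [Ca²⁺][CO3²⁻]/Ksp = (2.45×10^-3)(1.169×10^-6) / 7.079×10^-9 = 0.405

Ω = 0.405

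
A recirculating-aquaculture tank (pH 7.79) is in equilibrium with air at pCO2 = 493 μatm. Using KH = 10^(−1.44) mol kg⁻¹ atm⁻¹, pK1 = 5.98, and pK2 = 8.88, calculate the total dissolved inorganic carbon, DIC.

[CO2*] = KH · pCO2 = 10^(−1.44) × 493×10^-6 = 1.790×10^-5 mol/kg
α₀ = 1/(1 + K1/[H⁺] + K1K2/[H⁺]²) = 1/(1 + 10^+1.81 + 10^+0.72) = 0.01412
DIC = [CO2*]/α₀ = 1.790×10^-5 / 0.01412 = 1.27 mmol/kg

DIC = 1.27 mmol/kg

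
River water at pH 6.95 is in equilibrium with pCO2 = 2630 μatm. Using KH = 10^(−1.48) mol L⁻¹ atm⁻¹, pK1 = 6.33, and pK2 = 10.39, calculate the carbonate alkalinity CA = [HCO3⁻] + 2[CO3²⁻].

[CO2*] = KH · pCO2 = 10^(−1.48) × 2630×10^-6 = 8.709×10^-5 mol/L
α₀ = 1/(1 + K1/[H⁺] + K1K2/[H⁺]²) = 1/(1 + 10^+0.62 + 10^-2.82) = 0.1934
DIC = [CO2*]/α₀ = 8.709×10^-5 / 0.1934 = 0.4503 mmol/L
CA = (α₁ + 2α₂)·DIC = (0.8063 + 2×0.0002927) × 0.4503 = 0.363 mmol/L

CA = 0.363 mmol/L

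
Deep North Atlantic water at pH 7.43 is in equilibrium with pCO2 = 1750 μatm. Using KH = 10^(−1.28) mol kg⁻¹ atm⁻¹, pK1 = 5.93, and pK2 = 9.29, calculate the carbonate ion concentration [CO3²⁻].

[CO2*] = KH · pCO2 = 10^(−1.28) × 1750×10^-6 = 9.184×10^-5 mol/kg
α₀ = 1/(1 + K1/[H⁺] + K1K2/[H⁺]²) = 1/(1 + 10^+1.50 + 10^-0.36) = 0.03025
DIC = [CO2*]/α₀ = 9.184×10^-5 / 0.03025 = 3.036 mmol/kg
[CO3²⁻] = α₂·DIC; α₂ = 0.01320, so [CO3²⁻] = 0.01320 × 3.036 = 0.0401 mmol/kg

[CO3²⁻] = 0.0401 mmol/kg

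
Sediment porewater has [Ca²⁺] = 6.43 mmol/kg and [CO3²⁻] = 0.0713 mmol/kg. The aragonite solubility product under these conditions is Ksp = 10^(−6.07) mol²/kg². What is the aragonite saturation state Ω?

Ω = 0.539

Ksp = 10^(−6.07) = 8.511×10^-7
Ω = [Ca²⁺][CO3²⁻]/Ksp = (6.43×10^-3)(0.0713×10^-3) / 8.511×10^-7 = 0.539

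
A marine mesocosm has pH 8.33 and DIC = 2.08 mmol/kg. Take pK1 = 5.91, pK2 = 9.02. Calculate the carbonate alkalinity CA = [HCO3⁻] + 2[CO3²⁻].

CA = [HCO3⁻] + 2[CO3²⁻] = (α₁ + 2α₂)·DIC
At pH 8.33: [H⁺]/K1 = 10^-2.42 = 0.0038019, K2/[H⁺] = 10^-0.69 = 0.20417
α₁ = 1/(1 + 0.0038019 + 0.20417) = 1/1.2080 = 0.8278; α₂ = α₁·K2/[H⁺] = 0.1690
α₁ + 2α₂ = 1.1659
CA = 1.1659 × 2.08 = 2.43 mmol/kg

CA = 2.43 mmol/kg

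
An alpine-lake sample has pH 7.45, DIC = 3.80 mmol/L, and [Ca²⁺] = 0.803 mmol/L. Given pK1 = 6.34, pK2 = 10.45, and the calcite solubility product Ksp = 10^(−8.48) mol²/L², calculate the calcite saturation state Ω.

α₂ = 1 / (1 + [H⁺]/K2 + [H⁺]²/(K1K2)) = 1 / (1 + 10^+3.00 + 10^+1.89)
   = 1 / (1 + 1000.0 + 77.625) = 1/1078.6 = 0.0009271
[CO3²⁻] = α₂ × DIC = 0.0009271 × 3.80 = 0.003523 mmol/L = 3.523 μmol/L
Ksp = 10^(−8.48) = 3.311×10^-9
Ω = [Ca²⁺][CO3²⁻]/Ksp = (0.803×10^-3)(3.523×10^-6) / 3.311×10^-9 = 0.854

Ω = 0.854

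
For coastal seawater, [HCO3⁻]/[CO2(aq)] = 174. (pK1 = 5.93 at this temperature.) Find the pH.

pH = 8.17

From K1 = [H⁺][HCO3⁻]/[CO2(aq)]:  pH = pK1 + log₁₀([HCO3⁻]/[CO2(aq)])
log₁₀(174) = +2.241
pH = 5.93 + (+2.241) = 8.17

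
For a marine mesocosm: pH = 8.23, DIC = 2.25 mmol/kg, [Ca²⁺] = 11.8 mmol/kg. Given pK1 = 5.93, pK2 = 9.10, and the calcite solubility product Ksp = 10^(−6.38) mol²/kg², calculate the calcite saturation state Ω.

Ω = 7.54

α₂ = 1 / (1 + [H⁺]/K2 + [H⁺]²/(K1K2)) = 1 / (1 + 10^+0.87 + 10^-1.43)
   = 1 / (1 + 7.4131 + 0.037154) = 1/8.4503 = 0.1183
[CO3²⁻] = α₂ × DIC = 0.1183 × 2.25 = 0.2663 mmol/kg
Ksp = 10^(−6.38) = 4.169×10^-7
Ω = [Ca²⁺][CO3²⁻]/Ksp = (11.8×10^-3)(2.663×10^-4) / 4.169×10^-7 = 7.54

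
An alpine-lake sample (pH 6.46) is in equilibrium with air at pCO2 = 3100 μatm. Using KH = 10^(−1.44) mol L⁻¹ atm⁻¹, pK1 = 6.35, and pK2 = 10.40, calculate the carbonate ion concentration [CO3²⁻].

[CO2*] = KH · pCO2 = 10^(−1.44) × 3100×10^-6 = 1.126×10^-4 mol/L
α₀ = 1/(1 + K1/[H⁺] + K1K2/[H⁺]²) = 1/(1 + 10^+0.11 + 10^-3.83) = 0.4370
DIC = [CO2*]/α₀ = 1.126×10^-4 / 0.4370 = 0.2576 mmol/L
[CO3²⁻] = α₂·DIC; α₂ = 6.464×10^-5, so [CO3²⁻] = 6.464×10^-5 × 0.2576 = 1.66×10^-5 mmol/L = 0.0166 μmol/L

[CO3²⁻] = 0.0166 μmol/L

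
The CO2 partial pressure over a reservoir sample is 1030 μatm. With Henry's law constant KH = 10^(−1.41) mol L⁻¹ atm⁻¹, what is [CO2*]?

[CO2*] = 40.1 μmol/L

KH = 10^(−1.41) = 3.890×10^-2 mol L⁻¹ atm⁻¹
[CO2*] = KH · pCO2 = 3.890×10^-2 × 1030×10^-6 atm = 4.01×10^-5 mol/L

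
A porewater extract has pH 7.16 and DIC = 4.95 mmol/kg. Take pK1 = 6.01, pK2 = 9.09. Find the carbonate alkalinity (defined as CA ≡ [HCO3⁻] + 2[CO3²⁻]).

CA = [HCO3⁻] + 2[CO3²⁻] = (α₁ + 2α₂)·DIC
At pH 7.16: [H⁺]/K1 = 10^-1.15 = 0.070795, K2/[H⁺] = 10^-1.93 = 0.011749
α₁ = 1/(1 + 0.070795 + 0.011749) = 1/1.0825 = 0.9238; α₂ = α₁·K2/[H⁺] = 0.01085
α₁ + 2α₂ = 0.9455
CA = 0.9455 × 4.95 = 4.68 mmol/kg

CA = 4.68 mmol/kg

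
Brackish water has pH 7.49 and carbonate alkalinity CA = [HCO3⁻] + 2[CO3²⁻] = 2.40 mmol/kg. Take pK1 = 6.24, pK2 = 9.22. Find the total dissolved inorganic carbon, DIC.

CA = [HCO3⁻] + 2[CO3²⁻] = (α₁ + 2α₂)·DIC
At pH 7.49: [H⁺]/K1 = 10^-1.25 = 0.056234, K2/[H⁺] = 10^-1.73 = 0.018621
α₁ = 1/(1 + 0.056234 + 0.018621) = 1/1.0749 = 0.9304; α₂ = α₁·K2/[H⁺] = 0.01732
α₁ + 2α₂ = 0.9650
DIC = CA / (α₁ + 2α₂) = 2.40 / 0.9650 = 2.49 mmol/kg

DIC = 2.49 mmol/kg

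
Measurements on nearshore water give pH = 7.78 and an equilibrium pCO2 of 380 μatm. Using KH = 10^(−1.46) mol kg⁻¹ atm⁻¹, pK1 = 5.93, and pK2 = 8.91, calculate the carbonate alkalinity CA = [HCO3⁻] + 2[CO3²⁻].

[CO2*] = KH · pCO2 = 10^(−1.46) × 380×10^-6 = 1.318×10^-5 mol/kg
α₀ = 1/(1 + K1/[H⁺] + K1K2/[H⁺]²) = 1/(1 + 10^+1.85 + 10^+0.72) = 0.01298
DIC = [CO2*]/α₀ = 1.318×10^-5 / 0.01298 = 1.015 mmol/kg
CA = (α₁ + 2α₂)·DIC = (0.9189 + 2×0.06812) × 1.015 = 1.07 mmol/kg

CA = 1.07 mmol/kg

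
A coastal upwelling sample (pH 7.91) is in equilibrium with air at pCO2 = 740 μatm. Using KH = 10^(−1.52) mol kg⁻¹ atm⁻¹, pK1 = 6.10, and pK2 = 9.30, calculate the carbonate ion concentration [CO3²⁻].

[CO2*] = KH · pCO2 = 10^(−1.52) × 740×10^-6 = 2.235×10^-5 mol/kg
α₀ = 1/(1 + K1/[H⁺] + K1K2/[H⁺]²) = 1/(1 + 10^+1.81 + 10^+0.42) = 0.01466
DIC = [CO2*]/α₀ = 2.235×10^-5 / 0.01466 = 1.524 mmol/kg
[CO3²⁻] = α₂·DIC; α₂ = 0.03857, so [CO3²⁻] = 0.03857 × 1.524 = 0.0588 mmol/kg

[CO3²⁻] = 0.0588 mmol/kg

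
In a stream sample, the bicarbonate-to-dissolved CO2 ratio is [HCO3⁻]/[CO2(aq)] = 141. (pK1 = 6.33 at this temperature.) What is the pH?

pH = 8.48

From K1 = [H⁺][HCO3⁻]/[CO2(aq)]:  pH = pK1 + log₁₀([HCO3⁻]/[CO2(aq)])
log₁₀(141) = +2.149
pH = 6.33 + (+2.149) = 8.48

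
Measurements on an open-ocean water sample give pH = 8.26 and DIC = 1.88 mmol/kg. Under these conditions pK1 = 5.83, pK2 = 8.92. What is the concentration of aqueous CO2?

α₀ = 1 / (1 + K1/[H⁺] + K1K2/[H⁺]²) = 1 / (1 + 10^+2.43 + 10^+1.77)
   = 1 / (1 + 269.15 + 58.884) = 1/329.04 = 0.003039
[CO2*] = α₀ × DIC = 0.003039 × 1.88 = 0.00571 mmol/kg = 5.71 μmol/kg

[CO2*] = 5.71 μmol/kg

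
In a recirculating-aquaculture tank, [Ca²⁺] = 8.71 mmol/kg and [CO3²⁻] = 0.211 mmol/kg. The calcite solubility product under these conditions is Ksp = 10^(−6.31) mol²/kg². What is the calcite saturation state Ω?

Ω = 3.75

Ksp = 10^(−6.31) = 4.898×10^-7
Ω = [Ca²⁺][CO3²⁻]/Ksp = (8.71×10^-3)(0.211×10^-3) / 4.898×10^-7 = 3.75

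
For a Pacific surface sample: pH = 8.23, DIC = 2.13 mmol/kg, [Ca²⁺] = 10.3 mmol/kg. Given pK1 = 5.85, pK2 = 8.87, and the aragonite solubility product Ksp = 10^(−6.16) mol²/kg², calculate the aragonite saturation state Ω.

Ω = 5.89

α₂ = 1 / (1 + [H⁺]/K2 + [H⁺]²/(K1K2)) = 1 / (1 + 10^+0.64 + 10^-1.74)
   = 1 / (1 + 4.3652 + 0.018197) = 1/5.3834 = 0.1858
[CO3²⁻] = α₂ × DIC = 0.1858 × 2.13 = 0.3957 mmol/kg
Ksp = 10^(−6.16) = 6.918×10^-7
Ω = [Ca²⁺][CO3²⁻]/Ksp = (10.3×10^-3)(3.957×10^-4) / 6.918×10^-7 = 5.89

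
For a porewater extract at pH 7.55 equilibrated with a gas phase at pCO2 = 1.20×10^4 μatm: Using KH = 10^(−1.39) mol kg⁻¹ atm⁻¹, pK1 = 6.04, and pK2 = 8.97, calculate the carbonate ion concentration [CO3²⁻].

[CO2*] = KH · pCO2 = 10^(−1.39) × 1.20×10^4×10^-6 = 4.889×10^-4 mol/kg
α₀ = 1/(1 + K1/[H⁺] + K1K2/[H⁺]²) = 1/(1 + 10^+1.51 + 10^+0.09) = 0.02891
DIC = [CO2*]/α₀ = 4.889×10^-4 / 0.02891 = 16.91 mmol/kg
[CO3²⁻] = α₂·DIC; α₂ = 0.03557, so [CO3²⁻] = 0.03557 × 16.91 = 0.601 mmol/kg

[CO3²⁻] = 0.601 mmol/kg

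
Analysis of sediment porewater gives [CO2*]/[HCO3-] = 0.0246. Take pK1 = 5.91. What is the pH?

pH = 7.52

From K1 = [H⁺][HCO3-]/[CO2*]:  pH = pK1 − log₁₀([CO2*]/[HCO3-])
log₁₀(0.0246) = -1.609
pH = 5.91 − (-1.609) = 7.52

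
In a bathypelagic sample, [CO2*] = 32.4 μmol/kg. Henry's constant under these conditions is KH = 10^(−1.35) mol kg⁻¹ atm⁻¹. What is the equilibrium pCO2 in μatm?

KH = 10^(−1.35) = 4.467×10^-2 mol kg⁻¹ atm⁻¹
pCO2 = [CO2*]/KH = 32.4×10^-6 / 4.467×10^-2 = 7.25×10^-4 atm = 725 μatm

pCO2 = 725 μatm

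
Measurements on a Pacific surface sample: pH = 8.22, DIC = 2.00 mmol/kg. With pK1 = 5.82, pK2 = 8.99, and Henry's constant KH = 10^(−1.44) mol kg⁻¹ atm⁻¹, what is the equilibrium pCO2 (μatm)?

α₀ = 1 / (1 + K1/[H⁺] + K1K2/[H⁺]²) = 1 / (1 + 10^+2.40 + 10^+1.63)
   = 1 / (1 + 251.19 + 42.658) = 1/294.85 = 0.003392
[CO2*] = α₀ × DIC = 0.003392 × 2.00 = 0.006783 mmol/kg = 6.783 μmol/kg
pCO2 = [CO2*]/KH = 6.783×10^-6 / 3.631×10^-2 = 187 μatm

pCO2 = 187 μatm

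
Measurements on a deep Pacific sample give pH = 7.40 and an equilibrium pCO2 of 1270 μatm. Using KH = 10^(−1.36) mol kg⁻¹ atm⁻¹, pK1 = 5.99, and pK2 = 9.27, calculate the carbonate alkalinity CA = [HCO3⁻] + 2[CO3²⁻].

CA = 1.46 mmol/kg

[CO2*] = KH · pCO2 = 10^(−1.36) × 1270×10^-6 = 5.544×10^-5 mol/kg
α₀ = 1/(1 + K1/[H⁺] + K1K2/[H⁺]²) = 1/(1 + 10^+1.41 + 10^-0.46) = 0.03697
DIC = [CO2*]/α₀ = 5.544×10^-5 / 0.03697 = 1.500 mmol/kg
CA = (α₁ + 2α₂)·DIC = (0.9502 + 2×0.01282) × 1.500 = 1.46 mmol/kg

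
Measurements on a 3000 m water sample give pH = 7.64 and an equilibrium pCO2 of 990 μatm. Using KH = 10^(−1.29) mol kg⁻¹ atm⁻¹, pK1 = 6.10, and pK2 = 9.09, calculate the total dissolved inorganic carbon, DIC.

DIC = 1.87 mmol/kg

[CO2*] = KH · pCO2 = 10^(−1.29) × 990×10^-6 = 5.077×10^-5 mol/kg
α₀ = 1/(1 + K1/[H⁺] + K1K2/[H⁺]²) = 1/(1 + 10^+1.54 + 10^+0.09) = 0.02710
DIC = [CO2*]/α₀ = 5.077×10^-5 / 0.02710 = 1.87 mmol/kg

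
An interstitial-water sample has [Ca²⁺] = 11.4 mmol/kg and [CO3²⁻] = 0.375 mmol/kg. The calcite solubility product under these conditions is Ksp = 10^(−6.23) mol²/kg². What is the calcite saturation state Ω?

Ksp = 10^(−6.23) = 5.888×10^-7
Ω = [Ca²⁺][CO3²⁻]/Ksp = (11.4×10^-3)(0.375×10^-3) / 5.888×10^-7 = 7.26

Ω = 7.26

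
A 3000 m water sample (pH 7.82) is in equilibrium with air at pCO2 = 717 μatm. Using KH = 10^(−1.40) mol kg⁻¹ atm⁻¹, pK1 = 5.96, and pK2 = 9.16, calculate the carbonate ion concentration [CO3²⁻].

[CO2*] = KH · pCO2 = 10^(−1.40) × 717×10^-6 = 2.854×10^-5 mol/kg
α₀ = 1/(1 + K1/[H⁺] + K1K2/[H⁺]²) = 1/(1 + 10^+1.86 + 10^+0.52) = 0.01303
DIC = [CO2*]/α₀ = 2.854×10^-5 / 0.01303 = 2.191 mmol/kg
[CO3²⁻] = α₂·DIC; α₂ = 0.04314, so [CO3²⁻] = 0.04314 × 2.191 = 0.0945 mmol/kg

[CO3²⁻] = 0.0945 mmol/kg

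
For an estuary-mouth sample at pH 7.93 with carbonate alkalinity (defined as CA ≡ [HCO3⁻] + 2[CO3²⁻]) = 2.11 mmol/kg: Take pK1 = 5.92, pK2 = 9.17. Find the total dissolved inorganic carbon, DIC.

CA = [HCO3⁻] + 2[CO3²⁻] = (α₁ + 2α₂)·DIC
At pH 7.93: [H⁺]/K1 = 10^-2.01 = 0.0097724, K2/[H⁺] = 10^-1.24 = 0.057544
α₁ = 1/(1 + 0.0097724 + 0.057544) = 1/1.0673 = 0.9369; α₂ = α₁·K2/[H⁺] = 0.05391
α₁ + 2α₂ = 1.0448
DIC = CA / (α₁ + 2α₂) = 2.11 / 1.0448 = 2.02 mmol/kg

DIC = 2.02 mmol/kg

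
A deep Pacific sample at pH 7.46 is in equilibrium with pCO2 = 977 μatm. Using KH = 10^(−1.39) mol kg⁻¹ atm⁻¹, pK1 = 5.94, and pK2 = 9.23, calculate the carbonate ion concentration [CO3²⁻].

[CO3²⁻] = 0.0224 mmol/kg

[CO2*] = KH · pCO2 = 10^(−1.39) × 977×10^-6 = 3.980×10^-5 mol/kg
α₀ = 1/(1 + K1/[H⁺] + K1K2/[H⁺]²) = 1/(1 + 10^+1.52 + 10^-0.25) = 0.02884
DIC = [CO2*]/α₀ = 3.980×10^-5 / 0.02884 = 1.380 mmol/kg
[CO3²⁻] = α₂·DIC; α₂ = 0.01622, so [CO3²⁻] = 0.01622 × 1.380 = 0.0224 mmol/kg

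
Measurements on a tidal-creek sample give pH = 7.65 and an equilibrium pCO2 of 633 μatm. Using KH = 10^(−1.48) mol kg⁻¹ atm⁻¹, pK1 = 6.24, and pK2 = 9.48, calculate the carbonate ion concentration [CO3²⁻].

[CO3²⁻] = 7.97 μmol/kg

[CO2*] = KH · pCO2 = 10^(−1.48) × 633×10^-6 = 2.096×10^-5 mol/kg
α₀ = 1/(1 + K1/[H⁺] + K1K2/[H⁺]²) = 1/(1 + 10^+1.41 + 10^-0.42) = 0.03692
DIC = [CO2*]/α₀ = 2.096×10^-5 / 0.03692 = 0.5677 mmol/kg
[CO3²⁻] = α₂·DIC; α₂ = 0.01404, so [CO3²⁻] = 0.01404 × 0.5677 = 0.00797 mmol/kg = 7.97 μmol/kg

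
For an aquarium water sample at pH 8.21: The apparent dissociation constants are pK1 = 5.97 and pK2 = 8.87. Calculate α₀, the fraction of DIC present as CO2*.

α₀ = 0.00470

α₀ = 1 / (1 + K1/[H⁺] + K1K2/[H⁺]²) = 1 / (1 + 10^+2.24 + 10^+1.58)
   = 1 / (1 + 173.78 + 38.019) = 1/212.80 = 0.004699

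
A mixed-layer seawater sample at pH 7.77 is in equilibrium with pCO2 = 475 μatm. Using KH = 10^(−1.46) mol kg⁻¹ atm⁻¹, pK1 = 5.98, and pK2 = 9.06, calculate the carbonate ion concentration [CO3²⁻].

[CO2*] = KH · pCO2 = 10^(−1.46) × 475×10^-6 = 1.647×10^-5 mol/kg
α₀ = 1/(1 + K1/[H⁺] + K1K2/[H⁺]²) = 1/(1 + 10^+1.79 + 10^+0.50) = 0.01519
DIC = [CO2*]/α₀ = 1.647×10^-5 / 0.01519 = 1.084 mmol/kg
[CO3²⁻] = α₂·DIC; α₂ = 0.04804, so [CO3²⁻] = 0.04804 × 1.084 = 0.0521 mmol/kg

[CO3²⁻] = 0.0521 mmol/kg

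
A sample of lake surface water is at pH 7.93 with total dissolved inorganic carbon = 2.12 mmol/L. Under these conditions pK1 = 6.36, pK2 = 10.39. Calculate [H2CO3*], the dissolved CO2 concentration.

α₀ = 1 / (1 + K1/[H⁺] + K1K2/[H⁺]²) = 1 / (1 + 10^+1.57 + 10^-0.89)
   = 1 / (1 + 37.154 + 0.12882) = 1/38.282 = 0.02612
[CO2*] = α₀ × DIC = 0.02612 × 2.12 = 0.0554 mmol/L

[CO2*] = 0.0554 mmol/L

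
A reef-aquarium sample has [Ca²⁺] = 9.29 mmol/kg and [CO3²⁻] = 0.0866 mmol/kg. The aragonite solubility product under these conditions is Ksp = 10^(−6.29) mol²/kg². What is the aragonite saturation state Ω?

Ksp = 10^(−6.29) = 5.129×10^-7
Ω = [Ca²⁺][CO3²⁻]/Ksp = (9.29×10^-3)(0.0866×10^-3) / 5.129×10^-7 = 1.57

Ω = 1.57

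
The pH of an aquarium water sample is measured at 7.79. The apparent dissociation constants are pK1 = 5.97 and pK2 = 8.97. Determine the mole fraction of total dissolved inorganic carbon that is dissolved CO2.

α₀ = 0.0140

α₀ = 1 / (1 + K1/[H⁺] + K1K2/[H⁺]²) = 1 / (1 + 10^+1.82 + 10^+0.64)
   = 1 / (1 + 66.069 + 4.3652) = 1/71.435 = 0.01400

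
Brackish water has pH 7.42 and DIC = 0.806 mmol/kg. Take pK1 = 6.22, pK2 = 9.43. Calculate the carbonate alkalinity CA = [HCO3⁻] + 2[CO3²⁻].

CA = 0.766 mmol/kg

CA = [HCO3⁻] + 2[CO3²⁻] = (α₁ + 2α₂)·DIC
At pH 7.42: [H⁺]/K1 = 10^-1.20 = 0.063096, K2/[H⁺] = 10^-2.01 = 0.0097724
α₁ = 1/(1 + 0.063096 + 0.0097724) = 1/1.0729 = 0.9321; α₂ = α₁·K2/[H⁺] = 0.009109
α₁ + 2α₂ = 0.9503
CA = 0.9503 × 0.806 = 0.766 mmol/kg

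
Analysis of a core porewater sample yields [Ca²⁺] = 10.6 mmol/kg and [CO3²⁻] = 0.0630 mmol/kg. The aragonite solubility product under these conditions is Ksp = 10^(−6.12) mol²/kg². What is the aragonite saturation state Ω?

Ω = 0.880

Ksp = 10^(−6.12) = 7.586×10^-7
Ω = [Ca²⁺][CO3²⁻]/Ksp = (10.6×10^-3)(0.0630×10^-3) / 7.586×10^-7 = 0.880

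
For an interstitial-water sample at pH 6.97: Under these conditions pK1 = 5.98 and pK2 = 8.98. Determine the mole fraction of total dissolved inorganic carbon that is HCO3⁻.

α₁ = 1 / (1 + [H⁺]/K1 + K2/[H⁺]) = 1 / (1 + 10^-0.99 + 10^-2.01)
   = 1 / (1 + 0.10233 + 0.0097724) = 1/1.1121 = 0.8992

α₁ = 0.899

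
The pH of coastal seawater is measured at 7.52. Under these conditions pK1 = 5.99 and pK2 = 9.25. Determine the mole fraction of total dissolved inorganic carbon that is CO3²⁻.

α₂ = 0.0178

α₂ = 1 / (1 + [H⁺]/K2 + [H⁺]²/(K1K2)) = 1 / (1 + 10^+1.73 + 10^+0.20)
   = 1 / (1 + 53.703 + 1.5849) = 1/56.288 = 0.01777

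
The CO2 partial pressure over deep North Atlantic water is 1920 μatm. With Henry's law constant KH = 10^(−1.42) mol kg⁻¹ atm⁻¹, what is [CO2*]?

[CO2*] = 73.0 μmol/kg

KH = 10^(−1.42) = 3.802×10^-2 mol kg⁻¹ atm⁻¹
[CO2*] = KH · pCO2 = 3.802×10^-2 × 1920×10^-6 atm = 7.30×10^-5 mol/kg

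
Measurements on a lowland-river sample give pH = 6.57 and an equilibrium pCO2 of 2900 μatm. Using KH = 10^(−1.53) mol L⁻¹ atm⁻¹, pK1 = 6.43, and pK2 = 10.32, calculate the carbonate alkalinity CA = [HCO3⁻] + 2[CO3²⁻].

[CO2*] = KH · pCO2 = 10^(−1.53) × 2900×10^-6 = 8.559×10^-5 mol/L
α₀ = 1/(1 + K1/[H⁺] + K1K2/[H⁺]²) = 1/(1 + 10^+0.14 + 10^-3.61) = 0.4201
DIC = [CO2*]/α₀ = 8.559×10^-5 / 0.4201 = 0.2037 mmol/L
CA = (α₁ + 2α₂)·DIC = (0.5798 + 2×0.0001031) × 0.2037 = 0.118 mmol/L

CA = 0.118 mmol/L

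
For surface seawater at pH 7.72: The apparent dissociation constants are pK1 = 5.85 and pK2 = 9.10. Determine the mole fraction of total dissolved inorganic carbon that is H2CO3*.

α₀ = 1 / (1 + K1/[H⁺] + K1K2/[H⁺]²) = 1 / (1 + 10^+1.87 + 10^+0.49)
   = 1 / (1 + 74.131 + 3.0903) = 1/78.221 = 0.01278

α₀ = 0.0128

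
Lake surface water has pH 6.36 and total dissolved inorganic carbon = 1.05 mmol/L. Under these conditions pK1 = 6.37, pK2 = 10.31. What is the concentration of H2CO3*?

[CO2*] = 0.531 mmol/L

α₀ = 1 / (1 + K1/[H⁺] + K1K2/[H⁺]²) = 1 / (1 + 10^-0.01 + 10^-3.96)
   = 1 / (1 + 0.97724 + 0.00010965) = 1/1.9773 = 0.5057
[CO2*] = α₀ × DIC = 0.5057 × 1.05 = 0.531 mmol/L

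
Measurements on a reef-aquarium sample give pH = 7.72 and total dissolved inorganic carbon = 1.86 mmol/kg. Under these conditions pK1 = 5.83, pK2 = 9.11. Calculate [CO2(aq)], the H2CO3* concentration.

α₀ = 1 / (1 + K1/[H⁺] + K1K2/[H⁺]²) = 1 / (1 + 10^+1.89 + 10^+0.50)
   = 1 / (1 + 77.625 + 3.1623) = 1/81.787 = 0.01223
[CO2*] = α₀ × DIC = 0.01223 × 1.86 = 0.0227 mmol/kg

[CO2*] = 0.0227 mmol/kg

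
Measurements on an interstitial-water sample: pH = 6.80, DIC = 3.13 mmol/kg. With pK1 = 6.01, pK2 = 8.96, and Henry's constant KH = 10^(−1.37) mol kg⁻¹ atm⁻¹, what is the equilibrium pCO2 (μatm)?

pCO2 = 1.02×10^4 μatm

α₀ = 1 / (1 + K1/[H⁺] + K1K2/[H⁺]²) = 1 / (1 + 10^+0.79 + 10^-1.37)
   = 1 / (1 + 6.1660 + 0.042658) = 1/7.2086 = 0.1387
[CO2*] = α₀ × DIC = 0.1387 × 3.13 = 0.4342 mmol/kg
pCO2 = [CO2*]/KH = 4.342×10^-4 / 4.266×10^-2 = 1.02×10^4 μatm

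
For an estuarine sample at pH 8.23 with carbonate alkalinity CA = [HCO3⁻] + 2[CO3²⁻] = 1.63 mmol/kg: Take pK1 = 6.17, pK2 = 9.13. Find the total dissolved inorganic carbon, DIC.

CA = [HCO3⁻] + 2[CO3²⁻] = (α₁ + 2α₂)·DIC
At pH 8.23: [H⁺]/K1 = 10^-2.06 = 0.0087096, K2/[H⁺] = 10^-0.90 = 0.12589
α₁ = 1/(1 + 0.0087096 + 0.12589) = 1/1.1346 = 0.8814; α₂ = α₁·K2/[H⁺] = 0.1110
α₁ + 2α₂ = 1.1033
DIC = CA / (α₁ + 2α₂) = 1.63 / 1.1033 = 1.48 mmol/kg

DIC = 1.48 mmol/kg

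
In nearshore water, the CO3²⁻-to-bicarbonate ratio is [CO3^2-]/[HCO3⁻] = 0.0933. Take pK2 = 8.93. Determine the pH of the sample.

From K2 = [H⁺][CO3^2-]/[HCO3⁻]:  pH = pK2 + log₁₀([CO3^2-]/[HCO3⁻])
log₁₀(0.0933) = -1.030
pH = 8.93 + (-1.030) = 7.90

pH = 7.90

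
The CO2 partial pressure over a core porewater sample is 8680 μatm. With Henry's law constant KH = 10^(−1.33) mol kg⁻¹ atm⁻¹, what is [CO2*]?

[CO2*] = 406 μmol/kg

KH = 10^(−1.33) = 4.677×10^-2 mol kg⁻¹ atm⁻¹
[CO2*] = KH · pCO2 = 4.677×10^-2 × 8680×10^-6 atm = 4.06×10^-4 mol/kg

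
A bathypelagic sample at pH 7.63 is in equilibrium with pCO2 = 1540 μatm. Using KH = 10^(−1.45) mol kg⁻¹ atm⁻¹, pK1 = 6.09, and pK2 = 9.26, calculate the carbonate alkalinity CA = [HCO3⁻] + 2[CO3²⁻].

[CO2*] = KH · pCO2 = 10^(−1.45) × 1540×10^-6 = 5.464×10^-5 mol/kg
α₀ = 1/(1 + K1/[H⁺] + K1K2/[H⁺]²) = 1/(1 + 10^+1.54 + 10^-0.09) = 0.02741
DIC = [CO2*]/α₀ = 5.464×10^-5 / 0.02741 = 1.994 mmol/kg
CA = (α₁ + 2α₂)·DIC = (0.9503 + 2×0.02228) × 1.994 = 1.98 mmol/kg

CA = 1.98 mmol/kg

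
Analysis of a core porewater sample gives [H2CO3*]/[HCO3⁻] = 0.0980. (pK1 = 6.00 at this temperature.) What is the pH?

From K1 = [H⁺][HCO3⁻]/[H2CO3*]:  pH = pK1 − log₁₀([H2CO3*]/[HCO3⁻])
log₁₀(0.0980) = -1.009
pH = 6.00 − (-1.009) = 7.01

pH = 7.01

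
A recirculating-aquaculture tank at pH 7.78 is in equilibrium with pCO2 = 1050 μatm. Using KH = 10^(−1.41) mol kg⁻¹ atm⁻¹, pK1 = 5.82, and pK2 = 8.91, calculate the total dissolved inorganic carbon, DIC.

[CO2*] = KH · pCO2 = 10^(−1.41) × 1050×10^-6 = 4.085×10^-5 mol/kg
α₀ = 1/(1 + K1/[H⁺] + K1K2/[H⁺]²) = 1/(1 + 10^+1.96 + 10^+0.83) = 0.01010
DIC = [CO2*]/α₀ = 4.085×10^-5 / 0.01010 = 4.04 mmol/kg

DIC = 4.04 mmol/kg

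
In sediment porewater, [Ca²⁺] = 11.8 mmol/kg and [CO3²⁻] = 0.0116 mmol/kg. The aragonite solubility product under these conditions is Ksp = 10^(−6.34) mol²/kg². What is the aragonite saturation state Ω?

Ksp = 10^(−6.34) = 4.571×10^-7
Ω = [Ca²⁺][CO3²⁻]/Ksp = (11.8×10^-3)(0.0116×10^-3) / 4.571×10^-7 = 0.299

Ω = 0.299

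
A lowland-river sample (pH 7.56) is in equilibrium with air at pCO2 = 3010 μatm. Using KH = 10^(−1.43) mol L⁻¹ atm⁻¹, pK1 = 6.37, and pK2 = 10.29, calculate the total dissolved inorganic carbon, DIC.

[CO2*] = KH · pCO2 = 10^(−1.43) × 3010×10^-6 = 1.118×10^-4 mol/L
α₀ = 1/(1 + K1/[H⁺] + K1K2/[H⁺]²) = 1/(1 + 10^+1.19 + 10^-1.54) = 0.06054
DIC = [CO2*]/α₀ = 1.118×10^-4 / 0.06054 = 1.85 mmol/L

DIC = 1.85 mmol/L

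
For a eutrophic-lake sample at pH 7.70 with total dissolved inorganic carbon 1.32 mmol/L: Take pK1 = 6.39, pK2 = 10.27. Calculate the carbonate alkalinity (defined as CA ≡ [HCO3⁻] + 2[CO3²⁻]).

CA = 1.26 mmol/L

CA = [HCO3⁻] + 2[CO3²⁻] = (α₁ + 2α₂)·DIC
At pH 7.70: [H⁺]/K1 = 10^-1.31 = 0.048978, K2/[H⁺] = 10^-2.57 = 0.0026915
α₁ = 1/(1 + 0.048978 + 0.0026915) = 1/1.0517 = 0.9509; α₂ = α₁·K2/[H⁺] = 0.002559
α₁ + 2α₂ = 0.9560
CA = 0.9560 × 1.32 = 1.26 mmol/L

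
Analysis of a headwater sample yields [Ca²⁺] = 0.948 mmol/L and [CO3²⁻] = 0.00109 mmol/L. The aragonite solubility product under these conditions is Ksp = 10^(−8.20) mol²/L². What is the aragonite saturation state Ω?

Ω = 0.164

Ksp = 10^(−8.20) = 6.310×10^-9
Ω = [Ca²⁺][CO3²⁻]/Ksp = (0.948×10^-3)(0.00109×10^-3) / 6.310×10^-9 = 0.164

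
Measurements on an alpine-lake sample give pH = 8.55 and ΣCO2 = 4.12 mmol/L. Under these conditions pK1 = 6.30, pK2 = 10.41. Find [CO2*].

[CO2*] = 0.0227 mmol/L

α₀ = 1 / (1 + K1/[H⁺] + K1K2/[H⁺]²) = 1 / (1 + 10^+2.25 + 10^+0.39)
   = 1 / (1 + 177.83 + 2.4547) = 1/181.28 = 0.005516
[CO2*] = α₀ × DIC = 0.005516 × 4.12 = 0.0227 mmol/L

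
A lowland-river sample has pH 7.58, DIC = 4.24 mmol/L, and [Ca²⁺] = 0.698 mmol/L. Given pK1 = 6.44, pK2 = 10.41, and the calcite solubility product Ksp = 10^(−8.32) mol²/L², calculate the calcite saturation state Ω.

α₂ = 1 / (1 + [H⁺]/K2 + [H⁺]²/(K1K2)) = 1 / (1 + 10^+2.83 + 10^+1.69)
   = 1 / (1 + 676.08 + 48.978) = 1/726.06 = 0.001377
[CO3²⁻] = α₂ × DIC = 0.001377 × 4.24 = 0.005840 mmol/L = 5.840 μmol/L
Ksp = 10^(−8.32) = 4.786×10^-9
Ω = [Ca²⁺][CO3²⁻]/Ksp = (0.698×10^-3)(5.840×10^-6) / 4.786×10^-9 = 0.852

Ω = 0.852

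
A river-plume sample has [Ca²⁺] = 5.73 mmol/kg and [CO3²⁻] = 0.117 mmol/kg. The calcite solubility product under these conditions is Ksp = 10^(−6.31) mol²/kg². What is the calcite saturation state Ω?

Ksp = 10^(−6.31) = 4.898×10^-7
Ω = [Ca²⁺][CO3²⁻]/Ksp = (5.73×10^-3)(0.117×10^-3) / 4.898×10^-7 = 1.37

Ω = 1.37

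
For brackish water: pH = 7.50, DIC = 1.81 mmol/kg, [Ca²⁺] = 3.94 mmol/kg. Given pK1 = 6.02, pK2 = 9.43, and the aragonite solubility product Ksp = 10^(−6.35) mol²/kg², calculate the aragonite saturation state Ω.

α₂ = 1 / (1 + [H⁺]/K2 + [H⁺]²/(K1K2)) = 1 / (1 + 10^+1.93 + 10^+0.45)
   = 1 / (1 + 85.114 + 2.8184) = 1/88.932 = 0.01124
[CO3²⁻] = α₂ × DIC = 0.01124 × 1.81 = 0.02035 mmol/kg
Ksp = 10^(−6.35) = 4.467×10^-7
Ω = [Ca²⁺][CO3²⁻]/Ksp = (3.94×10^-3)(2.035×10^-5) / 4.467×10^-7 = 0.180

Ω = 0.180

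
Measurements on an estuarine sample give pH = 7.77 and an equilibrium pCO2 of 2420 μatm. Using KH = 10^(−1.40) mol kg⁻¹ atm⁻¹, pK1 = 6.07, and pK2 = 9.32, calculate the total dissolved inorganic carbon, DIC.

[CO2*] = KH · pCO2 = 10^(−1.40) × 2420×10^-6 = 9.634×10^-5 mol/kg
α₀ = 1/(1 + K1/[H⁺] + K1K2/[H⁺]²) = 1/(1 + 10^+1.70 + 10^+0.15) = 0.01904
DIC = [CO2*]/α₀ = 9.634×10^-5 / 0.01904 = 5.06 mmol/kg

DIC = 5.06 mmol/kg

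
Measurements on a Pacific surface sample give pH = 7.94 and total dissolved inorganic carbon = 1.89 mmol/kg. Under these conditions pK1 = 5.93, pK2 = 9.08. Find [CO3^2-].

[CO3²⁻] = 0.127 mmol/kg

α₂ = 1 / (1 + [H⁺]/K2 + [H⁺]²/(K1K2)) = 1 / (1 + 10^+1.14 + 10^-0.87)
   = 1 / (1 + 13.804 + 0.13490) = 1/14.939 = 0.06694
[CO3²⁻] = α₂ × DIC = 0.06694 × 1.89 = 0.127 mmol/kg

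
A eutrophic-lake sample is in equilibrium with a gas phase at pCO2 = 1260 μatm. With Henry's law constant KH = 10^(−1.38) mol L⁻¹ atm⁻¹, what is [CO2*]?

[CO2*] = 52.5 μmol/L

KH = 10^(−1.38) = 4.169×10^-2 mol L⁻¹ atm⁻¹
[CO2*] = KH · pCO2 = 4.169×10^-2 × 1260×10^-6 atm = 5.25×10^-5 mol/L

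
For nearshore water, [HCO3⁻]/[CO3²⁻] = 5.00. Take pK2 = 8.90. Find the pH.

pH = 8.20

From K2 = [H⁺][CO3²⁻]/[HCO3⁻]:  pH = pK2 − log₁₀([HCO3⁻]/[CO3²⁻])
log₁₀(5.00) = +0.699
pH = 8.90 − (+0.699) = 8.20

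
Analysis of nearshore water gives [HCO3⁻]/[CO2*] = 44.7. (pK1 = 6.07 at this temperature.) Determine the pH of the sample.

pH = 7.72

From K1 = [H⁺][HCO3⁻]/[CO2*]:  pH = pK1 + log₁₀([HCO3⁻]/[CO2*])
log₁₀(44.7) = +1.650
pH = 6.07 + (+1.650) = 7.72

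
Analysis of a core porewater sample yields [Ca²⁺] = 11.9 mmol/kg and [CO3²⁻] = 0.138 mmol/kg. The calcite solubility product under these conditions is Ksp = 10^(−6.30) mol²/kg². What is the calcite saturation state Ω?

Ksp = 10^(−6.30) = 5.012×10^-7
Ω = [Ca²⁺][CO3²⁻]/Ksp = (11.9×10^-3)(0.138×10^-3) / 5.012×10^-7 = 3.28

Ω = 3.28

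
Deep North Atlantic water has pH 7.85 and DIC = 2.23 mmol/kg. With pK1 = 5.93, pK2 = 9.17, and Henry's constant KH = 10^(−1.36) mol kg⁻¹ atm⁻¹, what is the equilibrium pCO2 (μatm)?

pCO2 = 579 μatm

α₀ = 1 / (1 + K1/[H⁺] + K1K2/[H⁺]²) = 1 / (1 + 10^+1.92 + 10^+0.60)
   = 1 / (1 + 83.176 + 3.9811) = 1/88.157 = 0.01134
[CO2*] = α₀ × DIC = 0.01134 × 2.23 = 0.02530 mmol/kg
pCO2 = [CO2*]/KH = 2.530×10^-5 / 4.365×10^-2 = 579 μatm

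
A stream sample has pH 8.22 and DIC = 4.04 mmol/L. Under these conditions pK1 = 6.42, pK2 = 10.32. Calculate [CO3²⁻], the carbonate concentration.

[CO3²⁻] = 0.0313 mmol/L

α₂ = 1 / (1 + [H⁺]/K2 + [H⁺]²/(K1K2)) = 1 / (1 + 10^+2.10 + 10^+0.30)
   = 1 / (1 + 125.89 + 1.9953) = 1/128.89 = 0.007759
[CO3²⁻] = α₂ × DIC = 0.007759 × 4.04 = 0.0313 mmol/L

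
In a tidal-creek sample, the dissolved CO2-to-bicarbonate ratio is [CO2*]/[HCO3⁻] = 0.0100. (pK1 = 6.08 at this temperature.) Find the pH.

pH = 8.08

From K1 = [H⁺][HCO3⁻]/[CO2*]:  pH = pK1 − log₁₀([CO2*]/[HCO3⁻])
log₁₀(0.0100) = -2.000
pH = 6.08 − (-2.000) = 8.08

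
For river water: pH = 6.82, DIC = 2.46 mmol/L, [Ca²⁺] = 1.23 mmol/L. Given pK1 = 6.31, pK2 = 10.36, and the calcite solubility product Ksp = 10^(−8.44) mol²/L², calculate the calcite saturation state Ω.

Ω = 0.184

α₂ = 1 / (1 + [H⁺]/K2 + [H⁺]²/(K1K2)) = 1 / (1 + 10^+3.54 + 10^+3.03)
   = 1 / (1 + 3467.4 + 1071.5) = 1/4539.9 = 0.0002203
[CO3²⁻] = α₂ × DIC = 0.0002203 × 2.46 = 0.0005419 mmol/L = 0.5419 μmol/L
Ksp = 10^(−8.44) = 3.631×10^-9
Ω = [Ca²⁺][CO3²⁻]/Ksp = (1.23×10^-3)(5.419×10^-7) / 3.631×10^-9 = 0.184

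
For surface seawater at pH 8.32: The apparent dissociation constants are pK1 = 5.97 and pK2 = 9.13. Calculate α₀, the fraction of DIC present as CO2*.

α₀ = 0.00385

α₀ = 1 / (1 + K1/[H⁺] + K1K2/[H⁺]²) = 1 / (1 + 10^+2.35 + 10^+1.54)
   = 1 / (1 + 223.87 + 34.674) = 1/259.55 = 0.003853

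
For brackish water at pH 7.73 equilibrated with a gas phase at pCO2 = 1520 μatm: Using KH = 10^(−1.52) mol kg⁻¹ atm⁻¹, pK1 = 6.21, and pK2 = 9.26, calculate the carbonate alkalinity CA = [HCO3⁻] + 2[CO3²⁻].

CA = 1.61 mmol/kg

[CO2*] = KH · pCO2 = 10^(−1.52) × 1520×10^-6 = 4.590×10^-5 mol/kg
α₀ = 1/(1 + K1/[H⁺] + K1K2/[H⁺]²) = 1/(1 + 10^+1.52 + 10^-0.01) = 0.02850
DIC = [CO2*]/α₀ = 4.590×10^-5 / 0.02850 = 1.611 mmol/kg
CA = (α₁ + 2α₂)·DIC = (0.9437 + 2×0.02785) × 1.611 = 1.61 mmol/kg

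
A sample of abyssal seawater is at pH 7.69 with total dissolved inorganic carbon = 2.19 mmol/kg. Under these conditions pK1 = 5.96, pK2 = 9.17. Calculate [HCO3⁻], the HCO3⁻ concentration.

α₁ = 1 / (1 + [H⁺]/K1 + K2/[H⁺]) = 1 / (1 + 10^-1.73 + 10^-1.48)
   = 1 / (1 + 0.018621 + 0.033113) = 1/1.0517 = 0.9508
[HCO3⁻] = α₁ × DIC = 0.9508 × 2.19 = 2.08 mmol/kg

[HCO3⁻] = 2.08 mmol/kg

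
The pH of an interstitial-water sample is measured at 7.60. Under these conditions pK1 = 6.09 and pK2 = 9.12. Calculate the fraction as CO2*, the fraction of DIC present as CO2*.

α₀ = 0.0291

α₀ = 1 / (1 + K1/[H⁺] + K1K2/[H⁺]²) = 1 / (1 + 10^+1.51 + 10^-0.01)
   = 1 / (1 + 32.359 + 0.97724) = 1/34.337 = 0.02912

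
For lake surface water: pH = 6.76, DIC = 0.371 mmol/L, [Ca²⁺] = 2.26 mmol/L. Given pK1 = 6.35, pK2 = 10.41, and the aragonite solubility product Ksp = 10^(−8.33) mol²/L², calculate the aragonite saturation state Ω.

α₂ = 1 / (1 + [H⁺]/K2 + [H⁺]²/(K1K2)) = 1 / (1 + 10^+3.65 + 10^+3.24)
   = 1 / (1 + 4466.8 + 1737.8) = 1/6205.6 = 0.0001611
[CO3²⁻] = α₂ × DIC = 0.0001611 × 0.371 = 5.978×10^-5 mmol/L = 0.05978 μmol/L
Ksp = 10^(−8.33) = 4.677×10^-9
Ω = [Ca²⁺][CO3²⁻]/Ksp = (2.26×10^-3)(5.978×10^-8) / 4.677×10^-9 = 0.0289

Ω = 0.0289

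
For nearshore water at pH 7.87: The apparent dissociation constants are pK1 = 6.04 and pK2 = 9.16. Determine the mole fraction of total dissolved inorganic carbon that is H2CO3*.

α₀ = 1 / (1 + K1/[H⁺] + K1K2/[H⁺]²) = 1 / (1 + 10^+1.83 + 10^+0.54)
   = 1 / (1 + 67.608 + 3.4674) = 1/72.076 = 0.01387

α₀ = 0.0139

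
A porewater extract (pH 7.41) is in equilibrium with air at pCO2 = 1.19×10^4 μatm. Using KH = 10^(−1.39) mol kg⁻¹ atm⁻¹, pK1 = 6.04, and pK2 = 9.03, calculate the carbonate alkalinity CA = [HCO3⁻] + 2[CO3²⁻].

CA = 11.9 mmol/kg

[CO2*] = KH · pCO2 = 10^(−1.39) × 1.19×10^4×10^-6 = 4.848×10^-4 mol/kg
α₀ = 1/(1 + K1/[H⁺] + K1K2/[H⁺]²) = 1/(1 + 10^+1.37 + 10^-0.25) = 0.03999
DIC = [CO2*]/α₀ = 4.848×10^-4 / 0.03999 = 12.12 mmol/kg
CA = (α₁ + 2α₂)·DIC = (0.9375 + 2×0.02249) × 12.12 = 11.9 mmol/kg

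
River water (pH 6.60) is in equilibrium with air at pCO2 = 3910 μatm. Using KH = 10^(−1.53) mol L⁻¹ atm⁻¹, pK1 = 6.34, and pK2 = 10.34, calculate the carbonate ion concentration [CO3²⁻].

[CO2*] = KH · pCO2 = 10^(−1.53) × 3910×10^-6 = 1.154×10^-4 mol/L
α₀ = 1/(1 + K1/[H⁺] + K1K2/[H⁺]²) = 1/(1 + 10^+0.26 + 10^-3.48) = 0.3546
DIC = [CO2*]/α₀ = 1.154×10^-4 / 0.3546 = 0.3254 mmol/L
[CO3²⁻] = α₂·DIC; α₂ = 0.0001174, so [CO3²⁻] = 0.0001174 × 0.3254 = 3.82×10^-5 mmol/L = 0.0382 μmol/L

[CO3²⁻] = 0.0382 μmol/L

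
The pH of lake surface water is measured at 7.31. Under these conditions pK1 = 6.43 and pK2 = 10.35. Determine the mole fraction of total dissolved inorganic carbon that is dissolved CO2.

α₀ = 0.116

α₀ = 1 / (1 + K1/[H⁺] + K1K2/[H⁺]²) = 1 / (1 + 10^+0.88 + 10^-2.16)
   = 1 / (1 + 7.5858 + 0.0069183) = 1/8.5927 = 0.1164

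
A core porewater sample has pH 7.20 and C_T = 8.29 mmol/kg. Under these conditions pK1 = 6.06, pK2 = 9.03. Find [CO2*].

α₀ = 1 / (1 + K1/[H⁺] + K1K2/[H⁺]²) = 1 / (1 + 10^+1.14 + 10^-0.69)
   = 1 / (1 + 13.804 + 0.20417) = 1/15.008 = 0.06663
[CO2*] = α₀ × DIC = 0.06663 × 8.29 = 0.552 mmol/kg

[CO2*] = 0.552 mmol/kg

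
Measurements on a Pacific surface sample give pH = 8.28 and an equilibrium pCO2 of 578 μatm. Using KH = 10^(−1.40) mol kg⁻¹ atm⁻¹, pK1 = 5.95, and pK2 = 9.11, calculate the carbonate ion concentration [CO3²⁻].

[CO3²⁻] = 0.728 mmol/kg

[CO2*] = KH · pCO2 = 10^(−1.40) × 578×10^-6 = 2.301×10^-5 mol/kg
α₀ = 1/(1 + K1/[H⁺] + K1K2/[H⁺]²) = 1/(1 + 10^+2.33 + 10^+1.50) = 0.004058
DIC = [CO2*]/α₀ = 2.301×10^-5 / 0.004058 = 5.670 mmol/kg
[CO3²⁻] = α₂·DIC; α₂ = 0.1283, so [CO3²⁻] = 0.1283 × 5.670 = 0.728 mmol/kg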